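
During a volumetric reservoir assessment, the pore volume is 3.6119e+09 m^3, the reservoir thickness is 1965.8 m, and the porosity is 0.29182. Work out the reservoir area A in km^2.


A = Vp / (1e6 * hr * phi)
A = 3.6119e+09 / (1e6 * 1965.8 * 0.29182)
A = 6.2962 km^2


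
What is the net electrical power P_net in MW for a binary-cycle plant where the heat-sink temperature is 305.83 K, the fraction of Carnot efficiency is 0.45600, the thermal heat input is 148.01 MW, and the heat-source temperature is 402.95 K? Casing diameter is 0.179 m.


Step 1: eta = (1 - Tc/Th)*f = (1 - 305.83/402.95)*0.456 = 0.1099062
Step 2: P_net = eta * Q_in = 0.1099062 * 148.01 = 16.267 MW
P_net = 16.267 MW


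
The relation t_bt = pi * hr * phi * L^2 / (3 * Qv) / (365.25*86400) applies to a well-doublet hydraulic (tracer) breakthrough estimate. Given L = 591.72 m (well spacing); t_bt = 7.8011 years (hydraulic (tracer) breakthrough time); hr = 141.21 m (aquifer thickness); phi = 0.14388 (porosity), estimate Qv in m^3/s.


Qv = pi*hr*phi*L^2 / (3*t_bt*365.25*86400)
Qv = pi*141.21*0.14388*591.72^2 / (3*7.8011*365.25*86400)
Qv = 0.030260 m^3/s


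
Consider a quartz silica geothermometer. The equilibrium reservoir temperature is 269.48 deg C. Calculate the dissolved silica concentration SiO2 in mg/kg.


SiO2 = 10^(5.19 - 1309/(T_eq + 273.15))
SiO2 = 10^(5.19 - 1309/(269.48 + 273.15))
SiO2 = 599.34 mg/kg


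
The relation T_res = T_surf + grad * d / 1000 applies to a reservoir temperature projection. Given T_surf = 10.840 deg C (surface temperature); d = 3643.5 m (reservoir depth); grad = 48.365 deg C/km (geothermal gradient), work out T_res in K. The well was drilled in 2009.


T_res = T_surf + grad * d / 1000
T_res = 10.840 + 48.365 * 3643.5 / 1000
T_res = 187.0579 deg C
Convert to K: 187.0579 + 273.15 = 460.21 K
T_res = 460.21 K


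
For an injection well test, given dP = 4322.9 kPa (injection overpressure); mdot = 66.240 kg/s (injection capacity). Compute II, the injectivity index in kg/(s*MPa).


II = mdot * 1000 / dP
II = 66.240 * 1000 / 4322.9
II = 15.323 kg/(s*MPa)


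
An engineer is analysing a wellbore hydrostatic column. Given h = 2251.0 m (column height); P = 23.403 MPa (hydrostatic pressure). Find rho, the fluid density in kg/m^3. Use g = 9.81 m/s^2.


rho = P * 1e6 / (g * h)
rho = 23.403 * 1e6 / (9.81 * 2251.0)
rho = 1059.8 kg/m^3


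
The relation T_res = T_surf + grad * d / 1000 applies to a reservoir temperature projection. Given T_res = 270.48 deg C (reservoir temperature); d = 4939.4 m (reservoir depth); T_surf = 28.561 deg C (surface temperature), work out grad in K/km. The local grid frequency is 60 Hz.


grad = (T_res - T_surf) / d * 1000
grad = (270.48 - 28.561) / 4939.4 * 1000
grad = 48.97741 deg C/km
Convert: 48.97741 deg C/km * 1.0 = 48.977 K/km
grad = 48.977 K/km


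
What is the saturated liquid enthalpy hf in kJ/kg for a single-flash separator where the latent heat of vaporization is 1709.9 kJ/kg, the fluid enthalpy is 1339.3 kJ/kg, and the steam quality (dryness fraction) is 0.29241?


hf = h - x * hfg
hf = 1339.3 - 0.29241 * 1709.9
hf = 839.31 kJ/kg


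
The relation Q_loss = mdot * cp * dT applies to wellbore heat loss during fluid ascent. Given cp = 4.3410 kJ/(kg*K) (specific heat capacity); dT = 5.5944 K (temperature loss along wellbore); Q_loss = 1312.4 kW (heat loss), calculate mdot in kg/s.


mdot = Q_loss / (cp * dT)
mdot = 1312.4 / (4.3410 * 5.5944)
mdot = 54.041 kg/s


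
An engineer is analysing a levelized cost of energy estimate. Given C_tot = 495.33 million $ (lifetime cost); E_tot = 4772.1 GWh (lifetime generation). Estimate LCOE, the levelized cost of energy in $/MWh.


LCOE = C_tot / E_tot * 100
LCOE = 495.33 / 4772.1 * 100
LCOE = 10.37971 cents/kWh
Convert: 10.37971 cents/kWh * 10.0 = 103.80 $/MWh
LCOE = 103.80 $/MWh


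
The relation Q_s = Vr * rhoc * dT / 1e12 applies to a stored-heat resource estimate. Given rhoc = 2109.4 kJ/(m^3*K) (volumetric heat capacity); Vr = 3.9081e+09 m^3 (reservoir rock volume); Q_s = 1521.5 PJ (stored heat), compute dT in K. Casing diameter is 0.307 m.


dT = Q_s * 1e12 / (Vr * rhoc)
dT = 1521.5 * 1e12 / (3.9081e+09 * 2109.4)
dT = 184.56 K


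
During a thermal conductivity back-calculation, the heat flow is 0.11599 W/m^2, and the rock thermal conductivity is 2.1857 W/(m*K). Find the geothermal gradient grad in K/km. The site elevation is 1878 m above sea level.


grad = q / k * 1000
grad = 0.11599 / 2.1857 * 1000
grad = 53.06767 deg C/km
Convert: 53.06767 deg C/km * 1.0 = 53.068 K/km
grad = 53.068 K/km


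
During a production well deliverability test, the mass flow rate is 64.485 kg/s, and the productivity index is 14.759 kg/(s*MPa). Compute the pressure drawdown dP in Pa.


dP = mdot * 1000 / PI
dP = 64.485 * 1000 / 14.759
dP = 4369.198 kPa
Convert: 4369.198 kPa * 1000.0 = 4.3692e+06 Pa
dP = 4.3692e+06 Pa


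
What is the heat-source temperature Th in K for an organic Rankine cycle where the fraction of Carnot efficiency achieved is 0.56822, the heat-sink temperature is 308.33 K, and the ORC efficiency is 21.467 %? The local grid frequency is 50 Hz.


Th = Tc / (1 - (eta_orc/100)/f)
Th = 308.33 / (1 - (21.467/100)/0.56822)
Th = 495.54 K


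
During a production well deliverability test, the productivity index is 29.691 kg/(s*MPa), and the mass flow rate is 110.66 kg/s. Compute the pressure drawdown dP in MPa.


dP = mdot * 1000 / PI
dP = 110.66 * 1000 / 29.691
dP = 3727.055 kPa
Convert: 3727.055 kPa * 0.001 = 3.7271 MPa
dP = 3.7271 MPa


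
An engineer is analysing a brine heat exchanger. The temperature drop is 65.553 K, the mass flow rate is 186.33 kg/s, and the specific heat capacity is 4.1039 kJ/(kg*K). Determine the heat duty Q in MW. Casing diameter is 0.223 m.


Q = mdot * cp * dT / 1000
Q = 186.33 * 4.1039 * 65.553 / 1000
Q = 50.127 MW


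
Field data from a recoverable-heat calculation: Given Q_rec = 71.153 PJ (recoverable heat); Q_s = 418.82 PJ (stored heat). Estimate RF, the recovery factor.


RF = Q_rec / Q_s
RF = 71.153 / 418.82
RF = 0.16989


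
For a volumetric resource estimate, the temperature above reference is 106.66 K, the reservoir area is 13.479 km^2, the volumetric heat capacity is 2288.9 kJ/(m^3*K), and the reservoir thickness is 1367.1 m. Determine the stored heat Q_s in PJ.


Step 1: Vr = A*1e6*hr = 13.479*1e6*1367.1 = 1.842714e+10 m^3
Step 2: Q_s = Vr*rhoc*dT/1e12 = 1.842714e+10*2288.9*106.66/1e12 = 4498.7 PJ
Q_s = 4498.7 PJ


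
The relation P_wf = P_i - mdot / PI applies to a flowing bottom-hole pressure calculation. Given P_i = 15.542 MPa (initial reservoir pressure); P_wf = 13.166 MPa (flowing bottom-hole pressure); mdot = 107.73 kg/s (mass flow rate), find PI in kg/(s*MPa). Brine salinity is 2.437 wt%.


PI = mdot / (P_i - P_wf)
PI = 107.73 / (15.542 - 13.166)
PI = 45.341 kg/(s*MPa)


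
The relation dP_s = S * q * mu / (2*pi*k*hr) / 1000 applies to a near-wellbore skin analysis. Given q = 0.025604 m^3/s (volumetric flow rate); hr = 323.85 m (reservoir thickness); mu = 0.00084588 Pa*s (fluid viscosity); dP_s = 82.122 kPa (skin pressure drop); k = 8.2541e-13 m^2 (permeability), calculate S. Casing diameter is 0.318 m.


S = dP_s * 1000 * 2*pi*k*hr / (q*mu)
S = 82.122 * 1000 * 2*pi*8.2541e-13*323.85 / (0.025604*0.00084588)
S = 6.3685


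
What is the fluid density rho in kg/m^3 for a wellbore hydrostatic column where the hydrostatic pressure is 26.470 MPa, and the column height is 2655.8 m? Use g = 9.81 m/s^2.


rho = P * 1e6 / (g * h)
rho = 26.470 * 1e6 / (9.81 * 2655.8)
rho = 1016.0 kg/m^3


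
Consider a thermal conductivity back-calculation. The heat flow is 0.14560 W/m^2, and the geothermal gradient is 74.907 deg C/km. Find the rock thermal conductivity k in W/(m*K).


k = q / (grad / 1000)
k = 0.14560 / (74.907 / 1000)
k = 1.9437 W/(m*K)


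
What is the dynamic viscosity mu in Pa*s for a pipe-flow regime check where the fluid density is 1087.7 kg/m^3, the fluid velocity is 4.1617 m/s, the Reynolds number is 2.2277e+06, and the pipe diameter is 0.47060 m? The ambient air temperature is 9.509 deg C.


mu = rho * vel * D / Re
mu = 1087.7 * 4.1617 * 0.47060 / 2.2277e+06
mu = 0.00095626 Pa*s


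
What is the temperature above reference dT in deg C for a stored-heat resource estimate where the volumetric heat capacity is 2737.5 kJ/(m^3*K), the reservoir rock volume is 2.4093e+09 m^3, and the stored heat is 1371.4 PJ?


dT = Q_s * 1e12 / (Vr * rhoc)
dT = 1371.4 * 1e12 / (2.4093e+09 * 2737.5)
dT = 207.9309 K
Convert (temperature difference, 1 K = 1 deg C): 207.9309 K = 207.9309 deg C
dT = 207.93 deg C


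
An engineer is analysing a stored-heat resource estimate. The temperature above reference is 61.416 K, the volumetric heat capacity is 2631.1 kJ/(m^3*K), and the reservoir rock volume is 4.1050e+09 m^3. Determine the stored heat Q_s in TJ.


Q_s = Vr * rhoc * dT / 1e12
Q_s = 4.1050e+09 * 2631.1 * 61.416 / 1e12
Q_s = 663.3337 PJ
Convert: 663.3337 PJ * 1000.0 = 6.6333e+05 TJ
Q_s = 6.6333e+05 TJ


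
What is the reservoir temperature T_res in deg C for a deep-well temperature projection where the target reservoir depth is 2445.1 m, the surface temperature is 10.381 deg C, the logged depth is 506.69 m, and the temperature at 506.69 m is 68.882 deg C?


Step 1: grad = (T_d1 - T_surf)/d1 * 1000 = (68.882 - 10.381)/506.69 * 1000 = 115.4572 deg C/km
Step 2: T_res = T_surf + grad*d2/1000 = 10.381 + 115.4572*2445.1/1000 = 292.69 deg C
T_res = 292.69 deg C


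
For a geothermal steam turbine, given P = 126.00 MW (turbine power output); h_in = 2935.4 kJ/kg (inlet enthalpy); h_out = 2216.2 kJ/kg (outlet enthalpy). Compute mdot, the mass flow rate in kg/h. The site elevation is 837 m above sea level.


mdot = P * 1000 / (h_in - h_out)
mdot = 126.00 * 1000 / (2935.4 - 2216.2)
mdot = 175.1947 kg/s
Convert: 175.1947 kg/s * 3600.0 = 6.3070e+05 kg/h
mdot = 6.3070e+05 kg/h


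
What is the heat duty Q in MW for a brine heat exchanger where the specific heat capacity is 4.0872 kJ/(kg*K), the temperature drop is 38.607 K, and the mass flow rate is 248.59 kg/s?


Q = mdot * cp * dT / 1000
Q = 248.59 * 4.0872 * 38.607 / 1000
Q = 39.226 MW


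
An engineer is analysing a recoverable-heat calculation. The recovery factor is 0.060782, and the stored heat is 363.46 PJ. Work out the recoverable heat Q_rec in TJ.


Q_rec = Q_s * RF
Q_rec = 363.46 * 0.060782
Q_rec = 22.09183 PJ
Convert: 22.09183 PJ * 1000.0 = 22092 TJ
Q_rec = 22092 TJ


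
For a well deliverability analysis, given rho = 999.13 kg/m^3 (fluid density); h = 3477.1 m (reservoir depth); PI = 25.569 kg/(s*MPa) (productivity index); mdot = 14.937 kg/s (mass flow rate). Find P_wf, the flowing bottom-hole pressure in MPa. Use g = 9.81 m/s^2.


Step 1: P_i = rho*g*h/1e6 = 999.13*9.81*3477.1/1e6 = 34.08067 MPa
Step 2: P_wf = P_i - mdot/PI = 34.08067 - 14.937/25.569 = 33.496 MPa
P_wf = 33.496 MPa


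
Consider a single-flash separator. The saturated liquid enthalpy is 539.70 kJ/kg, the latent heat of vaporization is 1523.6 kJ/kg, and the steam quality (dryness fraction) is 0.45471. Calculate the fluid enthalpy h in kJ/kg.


h = hf + x * hfg
h = 539.70 + 0.45471 * 1523.6
h = 1232.5 kJ/kg


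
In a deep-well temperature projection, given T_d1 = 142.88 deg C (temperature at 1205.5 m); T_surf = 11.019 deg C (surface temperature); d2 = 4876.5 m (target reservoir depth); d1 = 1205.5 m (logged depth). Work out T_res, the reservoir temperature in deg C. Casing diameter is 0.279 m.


Step 1: grad = (T_d1 - T_surf)/d1 * 1000 = (142.88 - 11.019)/1205.5 * 1000 = 109.3828 deg C/km
Step 2: T_res = T_surf + grad*d2/1000 = 11.019 + 109.3828*4876.5/1000 = 544.42 deg C
T_res = 544.42 deg C


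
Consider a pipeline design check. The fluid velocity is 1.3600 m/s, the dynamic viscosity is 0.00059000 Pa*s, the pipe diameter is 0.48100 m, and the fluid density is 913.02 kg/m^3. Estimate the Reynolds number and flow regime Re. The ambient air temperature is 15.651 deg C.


Step 1: Re = rho*vel*D/mu = 913.02*1.36*0.481/0.00059 = 1.0123e+06
Step 2: Re = 1.0123e+06 > 4000, so flow is turbulent.
Re = 1.0123e+06 (turbulent)


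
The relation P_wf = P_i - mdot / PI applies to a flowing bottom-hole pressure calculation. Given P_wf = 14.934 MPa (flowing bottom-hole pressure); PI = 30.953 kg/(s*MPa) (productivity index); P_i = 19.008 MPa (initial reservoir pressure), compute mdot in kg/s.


mdot = (P_i - P_wf) * PI
mdot = (19.008 - 14.934) * 30.953
mdot = 126.10 kg/s


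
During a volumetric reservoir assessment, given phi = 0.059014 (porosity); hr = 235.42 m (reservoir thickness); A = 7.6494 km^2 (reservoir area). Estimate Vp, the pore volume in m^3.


Vp = A * 1e6 * hr * phi
Vp = 7.6494 * 1e6 * 235.42 * 0.059014
Vp = 1.0627e+08 m^3


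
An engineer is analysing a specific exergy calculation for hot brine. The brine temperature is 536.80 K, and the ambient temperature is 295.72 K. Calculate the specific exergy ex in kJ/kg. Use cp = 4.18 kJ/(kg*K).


ex = cp * ((T_b - T_0) - T_0 * ln(T_b/T_0))
ex = 4.18 * ((536.80 - 295.72) - 295.72 * ln(536.80/295.72))
ex = 270.73 kJ/kg


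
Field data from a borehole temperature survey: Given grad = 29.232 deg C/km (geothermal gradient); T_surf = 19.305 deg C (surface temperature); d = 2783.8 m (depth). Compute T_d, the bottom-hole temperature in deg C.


T_d = T_surf + grad * d / 1000
T_d = 19.305 + 29.232 * 2783.8 / 1000
T_d = 100.68 deg C


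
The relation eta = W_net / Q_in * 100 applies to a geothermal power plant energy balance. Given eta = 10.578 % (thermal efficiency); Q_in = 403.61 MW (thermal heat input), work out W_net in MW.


W_net = eta / 100 * Q_in
W_net = 10.578 / 100 * 403.61
W_net = 42.694 MW


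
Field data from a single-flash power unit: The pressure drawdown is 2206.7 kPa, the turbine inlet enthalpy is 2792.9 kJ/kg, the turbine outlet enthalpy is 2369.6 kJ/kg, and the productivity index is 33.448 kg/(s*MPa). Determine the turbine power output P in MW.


Step 1: mdot = PI * dP / 1000 = 33.448 * 2206.7 / 1000 = 73.80970 kg/s
Step 2: P = mdot*(h_in - h_out)/1000 = 73.80970*(2792.9 - 2369.6)/1000 = 31.244 MW
P = 31.244 MW


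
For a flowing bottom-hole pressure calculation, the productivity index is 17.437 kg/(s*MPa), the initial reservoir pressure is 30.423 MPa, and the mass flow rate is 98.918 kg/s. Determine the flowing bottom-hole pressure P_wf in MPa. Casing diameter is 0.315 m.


P_wf = P_i - mdot / PI
P_wf = 30.423 - 98.918 / 17.437
P_wf = 24.750 MPa


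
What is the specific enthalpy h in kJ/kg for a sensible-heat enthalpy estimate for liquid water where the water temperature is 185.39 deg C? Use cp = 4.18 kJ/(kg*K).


h = cp * T
h = 4.18 * 185.39
h = 774.93 kJ/kg


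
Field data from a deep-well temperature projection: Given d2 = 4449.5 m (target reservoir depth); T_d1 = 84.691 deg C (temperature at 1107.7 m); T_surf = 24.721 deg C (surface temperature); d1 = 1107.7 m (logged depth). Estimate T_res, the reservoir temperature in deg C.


Step 1: grad = (T_d1 - T_surf)/d1 * 1000 = (84.691 - 24.721)/1107.7 * 1000 = 54.13921 deg C/km
Step 2: T_res = T_surf + grad*d2/1000 = 24.721 + 54.13921*4449.5/1000 = 265.61 deg C
T_res = 265.61 deg C


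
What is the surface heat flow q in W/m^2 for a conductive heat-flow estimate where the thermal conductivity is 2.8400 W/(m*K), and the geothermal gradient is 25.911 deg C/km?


q = k * grad / 1000
q = 2.8400 * 25.911 / 1000
q = 0.073587 W/m^2


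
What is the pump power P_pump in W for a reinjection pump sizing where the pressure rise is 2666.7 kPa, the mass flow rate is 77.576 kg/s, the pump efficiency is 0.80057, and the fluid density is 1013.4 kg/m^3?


P_pump = mdot * dP / (rho * eta)
P_pump = 77.576 * 2666.7 / (1013.4 * 0.80057)
P_pump = 254.9889 kW
Convert: 254.9889 kW * 1000.0 = 2.5499e+05 W
P_pump = 2.5499e+05 W


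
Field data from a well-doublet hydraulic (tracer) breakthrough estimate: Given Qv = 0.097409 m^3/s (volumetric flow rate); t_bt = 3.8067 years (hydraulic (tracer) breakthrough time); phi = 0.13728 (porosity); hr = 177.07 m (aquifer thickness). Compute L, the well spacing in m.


L = sqrt(t_bt*365.25*86400*3*Qv / (pi*hr*phi))
L = sqrt(3.8067*365.25*86400*3*0.097409 / (pi*177.07*0.13728))
L = 678.01 m


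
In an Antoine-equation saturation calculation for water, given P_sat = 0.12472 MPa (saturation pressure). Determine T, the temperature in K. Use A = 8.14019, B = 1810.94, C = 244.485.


T = B / (A - log10(P_sat * 760 / 0.101325)) - C
T = 1810.94 / (8.14019 - log10(0.12472 * 760 / 0.101325)) - 244.485
T = 105.8507 deg C
Convert to K: 105.8507 + 273.15 = 379.00 K
T = 379.00 K


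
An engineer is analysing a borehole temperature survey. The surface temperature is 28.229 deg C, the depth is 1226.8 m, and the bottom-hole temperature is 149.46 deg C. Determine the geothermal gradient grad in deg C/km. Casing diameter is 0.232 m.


grad = (T_d - T_surf) / d * 1000
grad = (149.46 - 28.229) / 1226.8 * 1000
grad = 98.819 deg C/km


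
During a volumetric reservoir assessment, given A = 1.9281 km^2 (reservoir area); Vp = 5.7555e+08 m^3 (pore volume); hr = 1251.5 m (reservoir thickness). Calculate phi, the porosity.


phi = Vp / (A * 1e6 * hr)
phi = 5.7555e+08 / (1.9281 * 1e6 * 1251.5)
phi = 0.23852


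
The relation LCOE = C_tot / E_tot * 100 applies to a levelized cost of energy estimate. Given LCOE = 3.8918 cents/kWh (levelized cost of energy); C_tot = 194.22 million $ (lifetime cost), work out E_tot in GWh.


E_tot = C_tot / LCOE * 100
E_tot = 194.22 / 3.8918 * 100
E_tot = 4990.5 GWh


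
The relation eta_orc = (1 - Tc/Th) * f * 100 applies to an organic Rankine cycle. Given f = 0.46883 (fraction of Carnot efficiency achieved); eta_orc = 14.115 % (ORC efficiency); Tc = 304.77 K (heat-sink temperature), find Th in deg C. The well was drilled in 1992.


Th = Tc / (1 - (eta_orc/100)/f)
Th = 304.77 / (1 - (14.115/100)/0.46883)
Th = 436.0514 K
Convert to deg C: 436.0514 - 273.15 = 162.90 deg C
Th = 162.90 deg C


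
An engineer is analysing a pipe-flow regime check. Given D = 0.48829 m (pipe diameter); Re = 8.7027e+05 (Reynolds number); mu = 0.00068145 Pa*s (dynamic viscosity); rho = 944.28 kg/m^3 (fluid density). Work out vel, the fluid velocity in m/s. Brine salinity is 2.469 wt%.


vel = Re * mu / (rho * D)
vel = 8.7027e+05 * 0.00068145 / (944.28 * 0.48829)
vel = 1.2862 m/s


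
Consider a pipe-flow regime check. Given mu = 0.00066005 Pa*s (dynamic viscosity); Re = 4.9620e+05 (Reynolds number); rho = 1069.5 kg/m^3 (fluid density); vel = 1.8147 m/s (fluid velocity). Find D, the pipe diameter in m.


D = Re * mu / (rho * vel)
D = 4.9620e+05 * 0.00066005 / (1069.5 * 1.8147)
D = 0.16875 m


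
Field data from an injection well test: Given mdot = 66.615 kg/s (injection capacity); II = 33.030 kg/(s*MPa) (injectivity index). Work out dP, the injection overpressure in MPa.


dP = mdot * 1000 / II
dP = 66.615 * 1000 / 33.030
dP = 2016.803 kPa
Convert: 2016.803 kPa * 0.001 = 2.0168 MPa
dP = 2.0168 MPa


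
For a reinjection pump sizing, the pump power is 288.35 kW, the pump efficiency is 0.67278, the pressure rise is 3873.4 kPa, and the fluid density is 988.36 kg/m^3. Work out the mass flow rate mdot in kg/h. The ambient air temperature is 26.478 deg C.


mdot = P_pump * rho * eta / dP
mdot = 288.35 * 988.36 * 0.67278 / 3873.4
mdot = 49.50121 kg/s
Convert: 49.50121 kg/s * 3600.0 = 1.7820e+05 kg/h
mdot = 1.7820e+05 kg/h


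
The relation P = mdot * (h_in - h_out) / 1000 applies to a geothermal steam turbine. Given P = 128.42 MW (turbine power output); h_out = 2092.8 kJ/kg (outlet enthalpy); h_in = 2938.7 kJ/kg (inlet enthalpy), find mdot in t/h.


mdot = P * 1000 / (h_in - h_out)
mdot = 128.42 * 1000 / (2938.7 - 2092.8)
mdot = 151.8146 kg/s
Convert: 151.8146 kg/s * 3.6 = 546.53 t/h
mdot = 546.53 t/h


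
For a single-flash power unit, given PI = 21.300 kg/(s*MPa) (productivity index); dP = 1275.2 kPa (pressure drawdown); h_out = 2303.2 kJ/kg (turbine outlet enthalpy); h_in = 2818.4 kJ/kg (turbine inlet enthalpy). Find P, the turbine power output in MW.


Step 1: mdot = PI * dP / 1000 = 21.3 * 1275.2 / 1000 = 27.16176 kg/s
Step 2: P = mdot*(h_in - h_out)/1000 = 27.16176*(2818.4 - 2303.2)/1000 = 13.994 MW
P = 13.994 MW


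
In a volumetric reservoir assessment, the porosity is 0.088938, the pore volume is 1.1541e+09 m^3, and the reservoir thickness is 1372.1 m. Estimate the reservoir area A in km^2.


A = Vp / (1e6 * hr * phi)
A = 1.1541e+09 / (1e6 * 1372.1 * 0.088938)
A = 9.4574 km^2


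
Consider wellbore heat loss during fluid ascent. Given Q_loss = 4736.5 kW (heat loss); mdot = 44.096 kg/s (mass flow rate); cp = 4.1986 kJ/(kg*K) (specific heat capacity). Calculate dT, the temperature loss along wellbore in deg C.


dT = Q_loss / (mdot * cp)
dT = 4736.5 / (44.096 * 4.1986)
dT = 25.58314 K
Convert (temperature difference, 1 K = 1 deg C): 25.58314 K = 25.58314 deg C
dT = 25.583 deg C


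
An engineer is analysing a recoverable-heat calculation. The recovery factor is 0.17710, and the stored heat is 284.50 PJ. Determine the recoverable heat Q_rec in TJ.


Q_rec = Q_s * RF
Q_rec = 284.50 * 0.17710
Q_rec = 50.38495 PJ
Convert: 50.38495 PJ * 1000.0 = 50385 TJ
Q_rec = 50385 TJ


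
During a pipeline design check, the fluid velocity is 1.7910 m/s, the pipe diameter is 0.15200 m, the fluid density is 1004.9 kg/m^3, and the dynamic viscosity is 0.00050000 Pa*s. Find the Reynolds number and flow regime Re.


Step 1: Re = rho*vel*D/mu = 1004.9*1.791*0.152/0.0005 = 5.4713e+05
Step 2: Re = 5.4713e+05 > 4000, so flow is turbulent.
Re = 5.4713e+05 (turbulent)


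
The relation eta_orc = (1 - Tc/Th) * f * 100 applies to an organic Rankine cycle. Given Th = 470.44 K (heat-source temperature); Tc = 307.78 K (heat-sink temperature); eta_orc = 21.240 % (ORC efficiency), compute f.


f = (eta_orc/100) / (1 - Tc/Th)
f = (21.240/100) / (1 - 307.78/470.44)
f = 0.61430


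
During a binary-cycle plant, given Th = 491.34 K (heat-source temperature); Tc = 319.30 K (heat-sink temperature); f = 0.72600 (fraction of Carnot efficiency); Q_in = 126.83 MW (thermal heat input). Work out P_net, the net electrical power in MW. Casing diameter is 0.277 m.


Step 1: eta = (1 - Tc/Th)*f = (1 - 319.3/491.34)*0.726 = 0.2542049
Step 2: P_net = eta * Q_in = 0.2542049 * 126.83 = 32.241 MW
P_net = 32.241 MW


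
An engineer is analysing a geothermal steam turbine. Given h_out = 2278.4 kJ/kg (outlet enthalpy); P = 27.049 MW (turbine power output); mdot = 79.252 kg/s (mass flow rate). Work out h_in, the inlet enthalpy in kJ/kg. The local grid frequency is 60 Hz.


h_in = h_out + P * 1000 / mdot
h_in = 2278.4 + 27.049 * 1000 / 79.252
h_in = 2619.7 kJ/kg


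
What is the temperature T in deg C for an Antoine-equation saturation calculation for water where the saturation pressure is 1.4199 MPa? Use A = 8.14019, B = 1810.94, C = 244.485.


T = B / (A - log10(P_sat * 760 / 0.101325)) - C
T = 1810.94 / (8.14019 - log10(1.4199 * 760 / 0.101325)) - 244.485
T = 195.83 deg C


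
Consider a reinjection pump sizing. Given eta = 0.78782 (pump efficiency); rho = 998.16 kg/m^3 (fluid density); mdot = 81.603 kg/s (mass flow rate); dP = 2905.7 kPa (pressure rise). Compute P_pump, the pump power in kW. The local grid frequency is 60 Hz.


P_pump = mdot * dP / (rho * eta)
P_pump = 81.603 * 2905.7 / (998.16 * 0.78782)
P_pump = 301.53 kW


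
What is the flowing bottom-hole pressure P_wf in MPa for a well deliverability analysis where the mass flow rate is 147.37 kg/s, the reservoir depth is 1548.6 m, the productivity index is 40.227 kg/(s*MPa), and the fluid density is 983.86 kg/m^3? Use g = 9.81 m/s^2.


Step 1: P_i = rho*g*h/1e6 = 983.86*9.81*1548.6/1e6 = 14.94657 MPa
Step 2: P_wf = P_i - mdot/PI = 14.94657 - 147.37/40.227 = 11.283 MPa
P_wf = 11.283 MPa


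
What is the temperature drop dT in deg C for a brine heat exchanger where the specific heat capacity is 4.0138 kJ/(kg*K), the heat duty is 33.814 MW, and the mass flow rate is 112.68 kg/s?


dT = Q * 1000 / (mdot * cp)
dT = 33.814 * 1000 / (112.68 * 4.0138)
dT = 74.76425 K
Convert (temperature difference, 1 K = 1 deg C): 74.76425 K = 74.76425 deg C
dT = 74.764 deg C


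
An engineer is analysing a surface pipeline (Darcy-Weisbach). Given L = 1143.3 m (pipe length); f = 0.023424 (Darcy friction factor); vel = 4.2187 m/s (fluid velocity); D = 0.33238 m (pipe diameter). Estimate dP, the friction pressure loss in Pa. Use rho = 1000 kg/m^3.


dP = f * (L/D) * (rho*vel^2/2) / 1000
dP = 0.023424 * (1143.3/0.33238) * (1000*4.2187^2/2) / 1000
dP = 716.9909 kPa
Convert: 716.9909 kPa * 1000.0 = 7.1699e+05 Pa
dP = 7.1699e+05 Pa


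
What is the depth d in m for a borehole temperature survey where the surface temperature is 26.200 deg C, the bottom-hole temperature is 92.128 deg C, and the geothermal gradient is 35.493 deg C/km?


d = (T_d - T_surf) / grad * 1000
d = (92.128 - 26.200) / 35.493 * 1000
d = 1857.5 m


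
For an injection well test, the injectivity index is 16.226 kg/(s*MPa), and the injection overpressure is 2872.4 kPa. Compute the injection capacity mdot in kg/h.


mdot = II * dP / 1000
mdot = 16.226 * 2872.4 / 1000
mdot = 46.60756 kg/s
Convert: 46.60756 kg/s * 3600.0 = 1.6779e+05 kg/h
mdot = 1.6779e+05 kg/h


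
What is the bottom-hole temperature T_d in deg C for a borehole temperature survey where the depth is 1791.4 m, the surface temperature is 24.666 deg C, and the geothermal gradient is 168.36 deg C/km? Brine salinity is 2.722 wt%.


T_d = T_surf + grad * d / 1000
T_d = 24.666 + 168.36 * 1791.4 / 1000
T_d = 326.27 deg C


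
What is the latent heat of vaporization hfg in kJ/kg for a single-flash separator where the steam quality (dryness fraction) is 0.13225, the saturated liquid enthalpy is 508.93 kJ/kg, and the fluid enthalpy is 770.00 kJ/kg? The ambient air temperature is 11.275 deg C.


hfg = (h - hf) / x
hfg = (770.00 - 508.93) / 0.13225
hfg = 1974.1 kJ/kg


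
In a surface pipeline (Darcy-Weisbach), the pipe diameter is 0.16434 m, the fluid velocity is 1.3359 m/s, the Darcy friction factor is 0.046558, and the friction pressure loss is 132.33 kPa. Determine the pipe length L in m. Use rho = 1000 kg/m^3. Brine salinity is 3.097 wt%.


L = dP*1000*D / (f*rho*vel^2/2)
L = 132.33*1000*0.16434 / (0.046558*1000*1.3359^2/2)
L = 523.47 m


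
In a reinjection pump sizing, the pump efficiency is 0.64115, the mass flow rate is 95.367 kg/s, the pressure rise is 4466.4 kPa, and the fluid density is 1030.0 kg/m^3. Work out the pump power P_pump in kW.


P_pump = mdot * dP / (rho * eta)
P_pump = 95.367 * 4466.4 / (1030.0 * 0.64115)
P_pump = 645.00 kW


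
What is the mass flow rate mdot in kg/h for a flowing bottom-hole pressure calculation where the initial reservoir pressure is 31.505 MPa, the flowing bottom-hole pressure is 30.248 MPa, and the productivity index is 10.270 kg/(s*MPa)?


mdot = (P_i - P_wf) * PI
mdot = (31.505 - 30.248) * 10.270
mdot = 12.90939 kg/s
Convert: 12.90939 kg/s * 3600.0 = 46474 kg/h
mdot = 46474 kg/h


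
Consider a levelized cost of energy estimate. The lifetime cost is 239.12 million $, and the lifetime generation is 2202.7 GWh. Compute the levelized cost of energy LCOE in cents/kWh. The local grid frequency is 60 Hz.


LCOE = C_tot / E_tot * 100
LCOE = 239.12 / 2202.7 * 100
LCOE = 10.856 cents/kWh


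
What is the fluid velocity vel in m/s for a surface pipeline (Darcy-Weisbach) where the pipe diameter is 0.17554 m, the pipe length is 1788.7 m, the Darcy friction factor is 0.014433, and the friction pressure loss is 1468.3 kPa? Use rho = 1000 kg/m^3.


vel = sqrt(dP*1000*2*D / (f*L*rho))
vel = sqrt(1468.3*1000*2*0.17554 / (0.014433*1788.7*1000))
vel = 4.4685 m/s


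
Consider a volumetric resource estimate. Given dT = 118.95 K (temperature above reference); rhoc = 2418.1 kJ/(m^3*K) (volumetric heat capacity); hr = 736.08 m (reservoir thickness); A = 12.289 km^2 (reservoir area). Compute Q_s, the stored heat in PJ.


Step 1: Vr = A*1e6*hr = 12.289*1e6*736.08 = 9.045687e+09 m^3
Step 2: Q_s = Vr*rhoc*dT/1e12 = 9.045687e+09*2418.1*118.95/1e12 = 2601.8 PJ
Q_s = 2601.8 PJ


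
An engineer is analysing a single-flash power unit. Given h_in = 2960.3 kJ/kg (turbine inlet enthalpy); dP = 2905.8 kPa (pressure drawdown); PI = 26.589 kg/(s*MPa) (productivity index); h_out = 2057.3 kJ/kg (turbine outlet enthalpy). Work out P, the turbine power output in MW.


Step 1: mdot = PI * dP / 1000 = 26.589 * 2905.8 / 1000 = 77.26232 kg/s
Step 2: P = mdot*(h_in - h_out)/1000 = 77.26232*(2960.3 - 2057.3)/1000 = 69.768 MW
P = 69.768 MW


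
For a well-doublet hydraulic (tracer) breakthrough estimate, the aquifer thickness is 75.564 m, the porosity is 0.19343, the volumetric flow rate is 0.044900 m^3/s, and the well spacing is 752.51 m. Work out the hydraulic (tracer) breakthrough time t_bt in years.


t_bt = pi * hr * phi * L^2 / (3 * Qv) / (365.25*86400)
t_bt = pi * 75.564 * 0.19343 * 752.51^2 / (3 * 0.044900) / (365.25*86400)
t_bt = 6.1170 years


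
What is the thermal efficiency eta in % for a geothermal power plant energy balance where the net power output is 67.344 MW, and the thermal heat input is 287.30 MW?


eta = W_net / Q_in * 100
eta = 67.344 / 287.30 * 100
eta = 23.440 %


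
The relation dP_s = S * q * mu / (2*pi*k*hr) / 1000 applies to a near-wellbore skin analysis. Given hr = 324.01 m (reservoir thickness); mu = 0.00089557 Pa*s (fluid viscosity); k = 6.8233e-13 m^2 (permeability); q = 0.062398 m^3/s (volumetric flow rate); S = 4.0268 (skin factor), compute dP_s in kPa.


dP_s = S * q * mu / (2*pi*k*hr) / 1000
dP_s = 4.0268 * 0.062398 * 0.00089557 / (2*pi*6.8233e-13*324.01) / 1000
dP_s = 161.99 kPa


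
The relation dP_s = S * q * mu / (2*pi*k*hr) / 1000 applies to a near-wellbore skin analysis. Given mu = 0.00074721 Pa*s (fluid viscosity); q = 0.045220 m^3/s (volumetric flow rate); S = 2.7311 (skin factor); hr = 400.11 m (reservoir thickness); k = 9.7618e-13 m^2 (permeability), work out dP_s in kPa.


dP_s = S * q * mu / (2*pi*k*hr) / 1000
dP_s = 2.7311 * 0.045220 * 0.00074721 / (2*pi*9.7618e-13*400.11) / 1000
dP_s = 37.603 kPa


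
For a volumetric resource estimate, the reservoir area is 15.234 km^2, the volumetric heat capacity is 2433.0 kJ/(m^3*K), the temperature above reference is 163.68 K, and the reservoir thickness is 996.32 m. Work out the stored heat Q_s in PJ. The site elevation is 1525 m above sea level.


Step 1: Vr = A*1e6*hr = 15.234*1e6*996.32 = 1.517794e+10 m^3
Step 2: Q_s = Vr*rhoc*dT/1e12 = 1.517794e+10*2433.0*163.68/1e12 = 6044.4 PJ
Q_s = 6044.4 PJ


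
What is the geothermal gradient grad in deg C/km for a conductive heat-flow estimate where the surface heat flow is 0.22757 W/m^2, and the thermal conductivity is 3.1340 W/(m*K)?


grad = q * 1000 / k
grad = 0.22757 * 1000 / 3.1340
grad = 72.613 deg C/km


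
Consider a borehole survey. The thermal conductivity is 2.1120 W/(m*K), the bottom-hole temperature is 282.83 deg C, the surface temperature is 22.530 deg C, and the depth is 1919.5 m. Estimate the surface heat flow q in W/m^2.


Step 1: grad = (T_d - T_surf)/d * 1000 = (282.83 - 22.53)/1919.5 * 1000 = 135.6082 deg C/km
Step 2: q = k * grad / 1000 = 2.112 * 135.6082 / 1000 = 0.28640 W/m^2
q = 0.28640 W/m^2


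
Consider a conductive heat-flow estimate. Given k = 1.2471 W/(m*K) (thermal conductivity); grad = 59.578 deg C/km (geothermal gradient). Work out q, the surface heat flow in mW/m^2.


q = k * grad / 1000
q = 1.2471 * 59.578 / 1000
q = 0.07429972 W/m^2
Convert: 0.07429972 W/m^2 * 1000.0 = 74.300 mW/m^2
q = 74.300 mW/m^2


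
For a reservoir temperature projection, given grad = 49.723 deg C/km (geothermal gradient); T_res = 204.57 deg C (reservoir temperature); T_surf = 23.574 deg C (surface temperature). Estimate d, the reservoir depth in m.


d = (T_res - T_surf) / grad * 1000
d = (204.57 - 23.574) / 49.723 * 1000
d = 3640.1 m


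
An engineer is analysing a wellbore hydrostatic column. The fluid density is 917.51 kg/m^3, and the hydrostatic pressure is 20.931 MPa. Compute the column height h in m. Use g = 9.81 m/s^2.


h = P * 1e6 / (g * rho)
h = 20.931 * 1e6 / (9.81 * 917.51)
h = 2325.5 m


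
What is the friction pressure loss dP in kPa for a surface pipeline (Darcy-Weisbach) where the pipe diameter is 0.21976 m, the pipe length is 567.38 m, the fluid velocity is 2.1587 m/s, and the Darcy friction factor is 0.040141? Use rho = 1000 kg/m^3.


dP = f * (L/D) * (rho*vel^2/2) / 1000
dP = 0.040141 * (567.38/0.21976) * (1000*2.1587^2/2) / 1000
dP = 241.47 kPa


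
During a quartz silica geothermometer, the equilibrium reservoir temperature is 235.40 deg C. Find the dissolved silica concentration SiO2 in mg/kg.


SiO2 = 10^(5.19 - 1309/(T_eq + 273.15))
SiO2 = 10^(5.19 - 1309/(235.40 + 273.15))
SiO2 = 413.06 mg/kg


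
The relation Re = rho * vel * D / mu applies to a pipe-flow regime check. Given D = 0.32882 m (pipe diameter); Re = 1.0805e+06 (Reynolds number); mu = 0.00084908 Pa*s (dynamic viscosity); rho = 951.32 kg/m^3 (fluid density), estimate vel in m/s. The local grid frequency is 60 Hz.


vel = Re * mu / (rho * D)
vel = 1.0805e+06 * 0.00084908 / (951.32 * 0.32882)
vel = 2.9328 m/s


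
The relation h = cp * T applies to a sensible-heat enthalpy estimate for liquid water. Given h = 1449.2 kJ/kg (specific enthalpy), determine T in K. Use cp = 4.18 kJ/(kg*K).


T = h / cp
T = 1449.2 / 4.18
T = 346.6986 deg C
Convert to K: 346.6986 + 273.15 = 619.85 K
T = 619.85 K


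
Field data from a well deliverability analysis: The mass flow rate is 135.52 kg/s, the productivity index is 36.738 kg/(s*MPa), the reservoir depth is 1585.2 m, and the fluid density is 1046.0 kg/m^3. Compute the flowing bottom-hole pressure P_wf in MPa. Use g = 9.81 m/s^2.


Step 1: P_i = rho*g*h/1e6 = 1046.0*9.81*1585.2/1e6 = 16.26615 MPa
Step 2: P_wf = P_i - mdot/PI = 16.26615 - 135.52/36.738 = 12.577 MPa
P_wf = 12.577 MPa


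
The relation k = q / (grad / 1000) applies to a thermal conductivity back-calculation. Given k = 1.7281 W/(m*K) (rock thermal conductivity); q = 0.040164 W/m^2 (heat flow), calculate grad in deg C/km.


grad = q / k * 1000
grad = 0.040164 / 1.7281 * 1000
grad = 23.242 deg C/km


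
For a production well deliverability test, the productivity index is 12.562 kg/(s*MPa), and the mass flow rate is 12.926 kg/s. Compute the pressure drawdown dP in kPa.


dP = mdot * 1000 / PI
dP = 12.926 * 1000 / 12.562
dP = 1029.0 kPa


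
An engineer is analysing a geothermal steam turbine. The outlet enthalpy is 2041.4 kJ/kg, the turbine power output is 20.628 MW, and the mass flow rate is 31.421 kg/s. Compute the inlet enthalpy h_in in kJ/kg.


h_in = h_out + P * 1000 / mdot
h_in = 2041.4 + 20.628 * 1000 / 31.421
h_in = 2697.9 kJ/kg


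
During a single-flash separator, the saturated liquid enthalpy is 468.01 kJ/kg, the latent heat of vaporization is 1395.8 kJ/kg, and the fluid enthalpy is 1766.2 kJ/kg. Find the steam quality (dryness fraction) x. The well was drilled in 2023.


x = (h - hf) / hfg
x = (1766.2 - 468.01) / 1395.8
x = 0.93007


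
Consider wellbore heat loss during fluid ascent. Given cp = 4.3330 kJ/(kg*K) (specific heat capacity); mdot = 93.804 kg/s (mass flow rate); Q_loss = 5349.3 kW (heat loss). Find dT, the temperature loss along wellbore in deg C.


dT = Q_loss / (mdot * cp)
dT = 5349.3 / (93.804 * 4.3330)
dT = 13.16094 K
Convert (temperature difference, 1 K = 1 deg C): 13.16094 K = 13.16094 deg C
dT = 13.161 deg C


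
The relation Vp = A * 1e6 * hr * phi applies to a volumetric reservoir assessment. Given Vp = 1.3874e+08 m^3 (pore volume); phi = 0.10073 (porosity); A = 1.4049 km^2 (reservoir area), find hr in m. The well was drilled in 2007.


hr = Vp / (A * 1e6 * phi)
hr = 1.3874e+08 / (1.4049 * 1e6 * 0.10073)
hr = 980.39 m


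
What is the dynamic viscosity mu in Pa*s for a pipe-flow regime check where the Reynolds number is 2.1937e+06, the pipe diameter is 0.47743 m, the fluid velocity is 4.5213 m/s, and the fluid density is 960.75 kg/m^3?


mu = rho * vel * D / Re
mu = 960.75 * 4.5213 * 0.47743 / 2.1937e+06
mu = 0.00094538 Pa*s


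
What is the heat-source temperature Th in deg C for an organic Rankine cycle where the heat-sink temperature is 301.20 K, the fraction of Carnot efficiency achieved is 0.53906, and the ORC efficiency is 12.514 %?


Th = Tc / (1 - (eta_orc/100)/f)
Th = 301.20 / (1 - (12.514/100)/0.53906)
Th = 392.2615 K
Convert to deg C: 392.2615 - 273.15 = 119.11 deg C
Th = 119.11 deg C


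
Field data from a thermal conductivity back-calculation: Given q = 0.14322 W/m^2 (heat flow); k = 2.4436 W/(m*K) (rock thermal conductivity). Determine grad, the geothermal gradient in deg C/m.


grad = q / k * 1000
grad = 0.14322 / 2.4436 * 1000
grad = 58.61025 deg C/km
Convert: 58.61025 deg C/km * 0.001 = 0.058610 deg C/m
grad = 0.058610 deg C/m


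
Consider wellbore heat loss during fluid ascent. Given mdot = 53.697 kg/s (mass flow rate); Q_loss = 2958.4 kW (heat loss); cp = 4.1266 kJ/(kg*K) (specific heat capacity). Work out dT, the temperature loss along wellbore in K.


dT = Q_loss / (mdot * cp)
dT = 2958.4 / (53.697 * 4.1266)
dT = 13.351 K


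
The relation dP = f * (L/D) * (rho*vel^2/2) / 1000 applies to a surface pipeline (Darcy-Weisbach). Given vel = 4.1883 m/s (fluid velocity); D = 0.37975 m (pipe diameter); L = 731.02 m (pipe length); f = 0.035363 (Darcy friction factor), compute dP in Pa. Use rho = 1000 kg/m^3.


dP = f * (L/D) * (rho*vel^2/2) / 1000
dP = 0.035363 * (731.02/0.37975) * (1000*4.1883^2/2) / 1000
dP = 597.0712 kPa
Convert: 597.0712 kPa * 1000.0 = 5.9707e+05 Pa
dP = 5.9707e+05 Pa


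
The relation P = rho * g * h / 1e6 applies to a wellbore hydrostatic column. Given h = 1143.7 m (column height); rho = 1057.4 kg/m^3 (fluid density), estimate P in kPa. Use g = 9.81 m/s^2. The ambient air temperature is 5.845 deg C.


P = rho * g * h / 1e6
P = 1057.4 * 9.81 * 1143.7 / 1e6
P = 11.86371 MPa
Convert: 11.86371 MPa * 1000.0 = 11864 kPa
P = 11864 kPa


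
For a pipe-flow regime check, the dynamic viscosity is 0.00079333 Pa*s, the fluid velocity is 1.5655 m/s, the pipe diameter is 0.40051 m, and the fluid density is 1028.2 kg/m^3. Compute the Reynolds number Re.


Re = rho * vel * D / mu
Re = 1028.2 * 1.5655 * 0.40051 / 0.00079333
Re = 8.1262e+05


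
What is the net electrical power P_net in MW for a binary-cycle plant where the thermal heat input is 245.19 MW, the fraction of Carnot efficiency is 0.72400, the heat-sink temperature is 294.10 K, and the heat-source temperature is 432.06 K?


Step 1: eta = (1 - Tc/Th)*f = (1 - 294.1/432.06)*0.724 = 0.2311786
Step 2: P_net = eta * Q_in = 0.2311786 * 245.19 = 56.683 MW
P_net = 56.683 MW


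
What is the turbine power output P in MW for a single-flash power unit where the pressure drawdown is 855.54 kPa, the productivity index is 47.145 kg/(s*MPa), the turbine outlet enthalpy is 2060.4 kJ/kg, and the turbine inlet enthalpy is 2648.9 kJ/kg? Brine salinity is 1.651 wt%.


Step 1: mdot = PI * dP / 1000 = 47.145 * 855.54 / 1000 = 40.33443 kg/s
Step 2: P = mdot*(h_in - h_out)/1000 = 40.33443*(2648.9 - 2060.4)/1000 = 23.737 MW
P = 23.737 MW


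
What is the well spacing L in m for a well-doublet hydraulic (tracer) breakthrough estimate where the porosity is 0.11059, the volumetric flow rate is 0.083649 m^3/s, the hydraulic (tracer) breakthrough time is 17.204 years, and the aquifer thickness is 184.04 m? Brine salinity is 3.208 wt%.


L = sqrt(t_bt*365.25*86400*3*Qv / (pi*hr*phi))
L = sqrt(17.204*365.25*86400*3*0.083649 / (pi*184.04*0.11059))
L = 1459.7 m


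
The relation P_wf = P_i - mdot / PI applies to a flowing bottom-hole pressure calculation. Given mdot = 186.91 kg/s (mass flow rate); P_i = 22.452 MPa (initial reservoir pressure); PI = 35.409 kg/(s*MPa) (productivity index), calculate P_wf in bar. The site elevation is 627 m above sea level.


P_wf = P_i - mdot / PI
P_wf = 22.452 - 186.91 / 35.409
P_wf = 17.17340 MPa
Convert: 17.17340 MPa * 10.0 = 171.73 bar
P_wf = 171.73 bar
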